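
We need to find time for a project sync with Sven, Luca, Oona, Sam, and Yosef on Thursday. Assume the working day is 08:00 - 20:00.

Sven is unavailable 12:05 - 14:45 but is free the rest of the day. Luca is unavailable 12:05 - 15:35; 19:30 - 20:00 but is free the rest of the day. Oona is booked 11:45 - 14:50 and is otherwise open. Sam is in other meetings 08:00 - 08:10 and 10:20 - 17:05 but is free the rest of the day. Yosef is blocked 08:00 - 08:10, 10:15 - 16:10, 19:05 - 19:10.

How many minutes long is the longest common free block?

Sven free: 08:00-12:05, 14:45-20:00 (invert busy blocks within the working day).
Luca free: 08:00-12:05, 15:35-19:30 (invert busy blocks within the working day).
Oona free: 08:00-11:45, 14:50-20:00 (invert busy blocks within the working day).
Sam free: 08:10-10:20, 17:05-20:00 (invert busy blocks within the working day).
Yosef free: 08:10-10:15, 16:10-19:05, 19:10-20:00 (invert busy blocks within the working day).
Sven ∩ Luca: 08:00-12:05, 15:35-19:30.
Sven ∩ Luca ∩ Oona: 08:00-11:45, 15:35-19:30.
Sven ∩ Luca ∩ Oona ∩ Sam: 08:10-10:20, 17:05-19:30.
Sven ∩ Luca ∩ Oona ∩ Sam ∩ Yosef: 08:10-10:15, 17:05-19:05, 19:10-19:30.
The longest is 08:10-10:15 at 125 minutes.

125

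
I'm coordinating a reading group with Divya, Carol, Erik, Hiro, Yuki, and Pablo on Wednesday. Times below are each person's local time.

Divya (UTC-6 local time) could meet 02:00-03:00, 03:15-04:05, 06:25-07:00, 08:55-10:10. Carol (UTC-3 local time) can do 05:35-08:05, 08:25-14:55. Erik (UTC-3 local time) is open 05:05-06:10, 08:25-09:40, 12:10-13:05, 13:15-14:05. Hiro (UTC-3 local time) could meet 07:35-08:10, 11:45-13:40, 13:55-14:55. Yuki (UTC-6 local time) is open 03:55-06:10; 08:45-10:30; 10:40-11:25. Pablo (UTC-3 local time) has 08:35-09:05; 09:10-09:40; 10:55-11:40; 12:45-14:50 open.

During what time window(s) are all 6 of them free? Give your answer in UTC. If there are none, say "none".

15:45-16:05

Divya in UTC: 08:00-09:00, 09:15-10:05, 12:25-13:00, 14:55-16:10 (add 6h to convert from UTC-6).
Carol in UTC: 08:35-11:05, 11:25-17:55 (add 3h to convert from UTC-3).
Erik in UTC: 08:05-09:10, 11:25-12:40, 15:10-16:05, 16:15-17:05 (add 3h to convert from UTC-3).
Hiro in UTC: 10:35-11:10, 14:45-16:40, 16:55-17:55 (add 3h to convert from UTC-3).
Yuki in UTC: 09:55-12:10, 14:45-16:30, 16:40-17:25 (add 6h to convert from UTC-6).
Pablo in UTC: 11:35-12:05, 12:10-12:40, 13:55-14:40, 15:45-17:50 (add 3h to convert from UTC-3).
Divya ∩ Carol: 08:35-09:00, 09:15-10:05, 12:25-13:00, 14:55-16:10.
Divya ∩ Carol ∩ Erik: 08:35-09:00, 12:25-12:40, 15:10-16:05.
Divya ∩ Carol ∩ Erik ∩ Hiro: 15:10-16:05.
Divya ∩ Carol ∩ Erik ∩ Hiro ∩ Yuki: 15:10-16:05.
Divya ∩ Carol ∩ Erik ∩ Hiro ∩ Yuki ∩ Pablo: 15:45-16:05.
Those are the intersection windows.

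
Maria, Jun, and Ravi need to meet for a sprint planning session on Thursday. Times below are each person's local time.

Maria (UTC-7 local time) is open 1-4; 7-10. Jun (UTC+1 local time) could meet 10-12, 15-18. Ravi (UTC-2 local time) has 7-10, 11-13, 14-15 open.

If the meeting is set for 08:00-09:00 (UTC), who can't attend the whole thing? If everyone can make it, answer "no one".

Maria in UTC: 08:00-11:00, 14:00-17:00 (add 7h to convert from UTC-7).
Jun in UTC: 09:00-11:00, 14:00-17:00 (subtract 1h to convert from UTC+1).
Ravi in UTC: 09:00-12:00, 13:00-15:00, 16:00-17:00 (add 2h to convert from UTC-2).
Maria: free for 08:00-09:00. Jun: not fully free for 08:00-09:00. Ravi: not fully free for 08:00-09:00.

Jun, Ravi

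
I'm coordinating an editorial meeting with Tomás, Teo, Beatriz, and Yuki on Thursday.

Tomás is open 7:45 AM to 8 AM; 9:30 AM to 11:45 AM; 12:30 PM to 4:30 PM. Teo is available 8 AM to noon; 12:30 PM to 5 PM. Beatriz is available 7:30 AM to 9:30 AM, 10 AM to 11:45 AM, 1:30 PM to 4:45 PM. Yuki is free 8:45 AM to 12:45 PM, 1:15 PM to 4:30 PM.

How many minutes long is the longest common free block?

180

Tomás ∩ Teo: 09:30-11:45, 12:30-16:30.
Tomás ∩ Teo ∩ Beatriz: 10:00-11:45, 13:30-16:30.
Tomás ∩ Teo ∩ Beatriz ∩ Yuki: 10:00-11:45, 13:30-16:30.
The longest is 13:30-16:30 at 180 minutes.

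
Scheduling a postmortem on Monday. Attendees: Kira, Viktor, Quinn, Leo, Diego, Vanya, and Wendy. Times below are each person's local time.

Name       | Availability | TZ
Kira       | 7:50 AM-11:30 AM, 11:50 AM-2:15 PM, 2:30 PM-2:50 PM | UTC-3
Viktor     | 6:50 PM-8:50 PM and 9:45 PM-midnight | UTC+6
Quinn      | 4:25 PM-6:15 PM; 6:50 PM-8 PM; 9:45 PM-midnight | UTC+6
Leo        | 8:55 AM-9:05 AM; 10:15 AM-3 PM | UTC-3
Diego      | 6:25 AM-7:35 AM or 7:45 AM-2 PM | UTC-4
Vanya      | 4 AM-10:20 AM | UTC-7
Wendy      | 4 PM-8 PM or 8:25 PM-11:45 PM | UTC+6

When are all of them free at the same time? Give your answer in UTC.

Kira in UTC: 10:50-14:30, 14:50-17:15, 17:30-17:50 (add 3h to convert from UTC-3).
Viktor in UTC: 12:50-14:50, 15:45-18:00 (subtract 6h to convert from UTC+6).
Quinn in UTC: 10:25-12:15, 12:50-14:00, 15:45-18:00 (subtract 6h to convert from UTC+6).
Leo in UTC: 11:55-12:05, 13:15-18:00 (add 3h to convert from UTC-3).
Diego in UTC: 10:25-11:35, 11:45-18:00 (add 4h to convert from UTC-4).
Vanya in UTC: 11:00-17:20 (add 7h to convert from UTC-7).
Wendy in UTC: 10:00-14:00, 14:25-17:45 (subtract 6h to convert from UTC+6).
Kira ∩ Viktor: 12:50-14:30, 15:45-17:15, 17:30-17:50.
Kira ∩ Viktor ∩ Quinn: 12:50-14:00, 15:45-17:15, 17:30-17:50.
Kira ∩ Viktor ∩ Quinn ∩ Leo: 13:15-14:00, 15:45-17:15, 17:30-17:50.
Kira ∩ Viktor ∩ Quinn ∩ Leo ∩ Diego: 13:15-14:00, 15:45-17:15, 17:30-17:50.
Kira ∩ Viktor ∩ Quinn ∩ Leo ∩ Diego ∩ Vanya: 13:15-14:00, 15:45-17:15.
Kira ∩ Viktor ∩ Quinn ∩ Leo ∩ Diego ∩ Vanya ∩ Wendy: 13:15-14:00, 15:45-17:15.

13:15-14:00, 15:45-17:15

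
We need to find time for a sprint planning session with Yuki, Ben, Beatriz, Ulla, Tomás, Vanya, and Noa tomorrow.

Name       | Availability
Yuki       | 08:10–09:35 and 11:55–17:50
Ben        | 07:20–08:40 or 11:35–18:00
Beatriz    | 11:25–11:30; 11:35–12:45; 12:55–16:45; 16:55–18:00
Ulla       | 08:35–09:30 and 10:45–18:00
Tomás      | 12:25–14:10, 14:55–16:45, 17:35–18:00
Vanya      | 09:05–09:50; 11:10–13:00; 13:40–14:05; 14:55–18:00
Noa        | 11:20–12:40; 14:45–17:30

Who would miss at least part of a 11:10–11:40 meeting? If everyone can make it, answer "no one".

Beatriz, Ben, Noa, Tomás, Yuki

Yuki: not fully free for 11:10-11:40. Ben: not fully free for 11:10-11:40. Beatriz: not fully free for 11:10-11:40. Ulla: free for 11:10-11:40. Tomás: not fully free for 11:10-11:40. Vanya: free for 11:10-11:40. Noa: not fully free for 11:10-11:40.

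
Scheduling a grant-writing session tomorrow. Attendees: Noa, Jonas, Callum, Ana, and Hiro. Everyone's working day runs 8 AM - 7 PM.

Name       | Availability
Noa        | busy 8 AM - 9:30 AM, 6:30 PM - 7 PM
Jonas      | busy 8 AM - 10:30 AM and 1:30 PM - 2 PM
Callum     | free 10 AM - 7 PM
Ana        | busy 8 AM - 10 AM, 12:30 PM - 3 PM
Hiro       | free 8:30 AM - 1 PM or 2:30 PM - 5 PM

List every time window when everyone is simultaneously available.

10:30-12:30, 15:00-17:00

Noa free: 09:30-18:30 (invert busy blocks within the working day).
Jonas free: 10:30-13:30, 14:00-19:00 (invert busy blocks within the working day).
Callum free: 10:00-19:00.
Ana free: 10:00-12:30, 15:00-19:00 (invert busy blocks within the working day).
Hiro free: 08:30-13:00, 14:30-17:00.
Noa ∩ Jonas: 10:30-13:30, 14:00-18:30.
Noa ∩ Jonas ∩ Callum: 10:30-13:30, 14:00-18:30.
Noa ∩ Jonas ∩ Callum ∩ Ana: 10:30-12:30, 15:00-18:30.
Noa ∩ Jonas ∩ Callum ∩ Ana ∩ Hiro: 10:30-12:30, 15:00-17:00.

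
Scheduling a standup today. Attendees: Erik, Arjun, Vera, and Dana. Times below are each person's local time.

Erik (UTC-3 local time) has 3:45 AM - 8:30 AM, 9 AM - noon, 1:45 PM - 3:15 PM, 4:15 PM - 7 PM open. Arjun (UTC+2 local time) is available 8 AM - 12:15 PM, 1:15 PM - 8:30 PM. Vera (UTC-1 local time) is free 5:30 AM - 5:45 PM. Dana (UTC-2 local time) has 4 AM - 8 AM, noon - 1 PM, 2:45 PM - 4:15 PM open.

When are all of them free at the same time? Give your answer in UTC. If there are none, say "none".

06:45-10:00, 14:00-15:00, 16:45-18:15

Erik in UTC: 06:45-11:30, 12:00-15:00, 16:45-18:15, 19:15-22:00 (add 3h to convert from UTC-3).
Arjun in UTC: 06:00-10:15, 11:15-18:30 (subtract 2h to convert from UTC+2).
Vera in UTC: 06:30-18:45 (add 1h to convert from UTC-1).
Dana in UTC: 06:00-10:00, 14:00-15:00, 16:45-18:15 (add 2h to convert from UTC-2).
Erik ∩ Arjun: 06:45-10:15, 11:15-11:30, 12:00-15:00, 16:45-18:15.
Erik ∩ Arjun ∩ Vera: 06:45-10:15, 11:15-11:30, 12:00-15:00, 16:45-18:15.
Erik ∩ Arjun ∩ Vera ∩ Dana: 06:45-10:00, 14:00-15:00, 16:45-18:15.
So the common availability across everyone is 06:45-10:00, 14:00-15:00, 16:45-18:15.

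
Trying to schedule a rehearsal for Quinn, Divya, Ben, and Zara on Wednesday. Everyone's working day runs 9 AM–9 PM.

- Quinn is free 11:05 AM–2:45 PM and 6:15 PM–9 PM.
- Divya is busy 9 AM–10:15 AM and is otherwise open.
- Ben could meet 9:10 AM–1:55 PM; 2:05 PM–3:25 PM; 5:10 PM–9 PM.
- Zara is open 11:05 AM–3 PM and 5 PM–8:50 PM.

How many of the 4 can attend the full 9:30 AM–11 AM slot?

1

Quinn free: 11:05-14:45, 18:15-21:00.
Divya free: 10:15-21:00 (invert busy blocks within the working day).
Ben free: 09:10-13:55, 14:05-15:25, 17:10-21:00.
Zara free: 11:05-15:00, 17:00-20:50.
Ben can make the full 09:30-11:00 slot — that's 1.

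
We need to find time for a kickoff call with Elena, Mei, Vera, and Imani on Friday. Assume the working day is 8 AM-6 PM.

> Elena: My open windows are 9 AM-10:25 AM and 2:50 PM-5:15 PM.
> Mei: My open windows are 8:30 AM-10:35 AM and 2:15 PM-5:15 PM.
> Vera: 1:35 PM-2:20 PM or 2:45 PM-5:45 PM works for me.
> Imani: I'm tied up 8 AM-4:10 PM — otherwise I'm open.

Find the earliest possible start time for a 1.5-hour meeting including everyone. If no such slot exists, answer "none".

none

Elena free: 09:00-10:25, 14:50-17:15.
Mei free: 08:30-10:35, 14:15-17:15.
Vera free: 13:35-14:20, 14:45-17:45.
Imani free: 16:10-18:00 (invert busy blocks within the working day).
Elena ∩ Mei: 09:00-10:25, 14:50-17:15.
Elena ∩ Mei ∩ Vera: 14:50-17:15.
Elena ∩ Mei ∩ Vera ∩ Imani: 16:10-17:15.
No common window is at least 90 minutes long.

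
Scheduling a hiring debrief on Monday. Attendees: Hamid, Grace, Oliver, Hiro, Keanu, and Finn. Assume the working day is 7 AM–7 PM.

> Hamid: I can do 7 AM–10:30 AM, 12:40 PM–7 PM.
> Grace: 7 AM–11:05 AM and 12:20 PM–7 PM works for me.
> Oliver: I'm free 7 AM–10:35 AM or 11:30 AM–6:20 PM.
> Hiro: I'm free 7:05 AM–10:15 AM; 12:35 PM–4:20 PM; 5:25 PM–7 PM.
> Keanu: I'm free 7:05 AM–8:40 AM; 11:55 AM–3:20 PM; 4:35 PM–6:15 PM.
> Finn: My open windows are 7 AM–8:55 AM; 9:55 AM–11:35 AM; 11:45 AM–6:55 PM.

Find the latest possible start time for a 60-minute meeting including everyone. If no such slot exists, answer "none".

14:20

Hamid ∩ Grace: 07:00-10:30, 12:40-19:00.
Hamid ∩ Grace ∩ Oliver: 07:00-10:30, 12:40-18:20.
Hamid ∩ Grace ∩ Oliver ∩ Hiro: 07:05-10:15, 12:40-16:20, 17:25-18:20.
Hamid ∩ Grace ∩ Oliver ∩ Hiro ∩ Keanu: 07:05-08:40, 12:40-15:20, 17:25-18:15.
Hamid ∩ Grace ∩ Oliver ∩ Hiro ∩ Keanu ∩ Finn: 07:05-08:40, 12:40-15:20, 17:25-18:15.
Those are the intersection windows.
The last common window of at least 60 minutes is 12:40-15:20; a 60-minute meeting can start as late as 14:20 and still end by 15:20.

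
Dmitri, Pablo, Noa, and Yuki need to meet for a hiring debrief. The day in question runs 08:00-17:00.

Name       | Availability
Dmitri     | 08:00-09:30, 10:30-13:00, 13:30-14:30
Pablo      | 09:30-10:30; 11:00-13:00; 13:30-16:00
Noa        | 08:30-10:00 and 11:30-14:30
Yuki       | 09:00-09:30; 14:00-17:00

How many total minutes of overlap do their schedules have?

Dmitri ∩ Pablo: 11:00-13:00, 13:30-14:30.
Dmitri ∩ Pablo ∩ Noa: 11:30-13:00, 13:30-14:30.
Dmitri ∩ Pablo ∩ Noa ∩ Yuki: 14:00-14:30.
That's a single block of 30 minutes.

30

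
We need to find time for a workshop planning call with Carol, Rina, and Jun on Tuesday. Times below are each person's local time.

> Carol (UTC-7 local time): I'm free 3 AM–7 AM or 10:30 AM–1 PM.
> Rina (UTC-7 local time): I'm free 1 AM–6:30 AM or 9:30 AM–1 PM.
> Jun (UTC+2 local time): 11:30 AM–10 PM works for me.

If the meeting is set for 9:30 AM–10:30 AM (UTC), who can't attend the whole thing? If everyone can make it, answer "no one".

Carol in UTC: 10:00-14:00, 17:30-20:00 (add 7h to convert from UTC-7).
Rina in UTC: 08:00-13:30, 16:30-20:00 (add 7h to convert from UTC-7).
Jun in UTC: 09:30-20:00 (subtract 2h to convert from UTC+2).
Carol: not fully free for 09:30-10:30. Rina: free for 09:30-10:30. Jun: free for 09:30-10:30.

Carol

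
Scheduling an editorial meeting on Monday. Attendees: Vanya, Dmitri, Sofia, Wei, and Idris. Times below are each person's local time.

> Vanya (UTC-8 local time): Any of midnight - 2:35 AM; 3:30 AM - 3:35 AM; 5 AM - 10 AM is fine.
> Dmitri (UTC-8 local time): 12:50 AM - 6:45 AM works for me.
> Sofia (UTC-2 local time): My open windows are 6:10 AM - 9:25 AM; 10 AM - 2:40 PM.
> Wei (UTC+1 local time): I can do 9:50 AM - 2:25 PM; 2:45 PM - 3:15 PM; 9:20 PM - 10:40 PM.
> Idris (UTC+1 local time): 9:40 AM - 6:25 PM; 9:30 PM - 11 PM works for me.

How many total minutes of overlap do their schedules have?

Vanya in UTC: 08:00-10:35, 11:30-11:35, 13:00-18:00 (add 8h to convert from UTC-8).
Dmitri in UTC: 08:50-14:45 (add 8h to convert from UTC-8).
Sofia in UTC: 08:10-11:25, 12:00-16:40 (add 2h to convert from UTC-2).
Wei in UTC: 08:50-13:25, 13:45-14:15, 20:20-21:40 (subtract 1h to convert from UTC+1).
Idris in UTC: 08:40-17:25, 20:30-22:00 (subtract 1h to convert from UTC+1).
Vanya ∩ Dmitri: 08:50-10:35, 11:30-11:35, 13:00-14:45.
Vanya ∩ Dmitri ∩ Sofia: 08:50-10:35, 13:00-14:45.
Vanya ∩ Dmitri ∩ Sofia ∩ Wei: 08:50-10:35, 13:00-13:25, 13:45-14:15.
Vanya ∩ Dmitri ∩ Sofia ∩ Wei ∩ Idris: 08:50-10:35, 13:00-13:25, 13:45-14:15.
So the common availability across everyone is 08:50-10:35, 13:00-13:25, 13:45-14:15.
Summing the common windows: 105 + 25 + 30 = 160 minutes.

160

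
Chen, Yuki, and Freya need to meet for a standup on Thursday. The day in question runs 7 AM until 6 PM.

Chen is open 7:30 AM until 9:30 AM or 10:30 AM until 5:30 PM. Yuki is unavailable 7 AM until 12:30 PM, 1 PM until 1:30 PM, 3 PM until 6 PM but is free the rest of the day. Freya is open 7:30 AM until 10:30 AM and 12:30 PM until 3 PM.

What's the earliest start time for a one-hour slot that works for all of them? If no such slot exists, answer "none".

Chen free: 07:30-09:30, 10:30-17:30.
Yuki free: 12:30-13:00, 13:30-15:00 (invert busy blocks within the working day).
Freya free: 07:30-10:30, 12:30-15:00.
Chen ∩ Yuki: 12:30-13:00, 13:30-15:00.
Chen ∩ Yuki ∩ Freya: 12:30-13:00, 13:30-15:00.
The first common window of at least 60 minutes is 13:30-15:00, so the earliest start is 13:30.

13:30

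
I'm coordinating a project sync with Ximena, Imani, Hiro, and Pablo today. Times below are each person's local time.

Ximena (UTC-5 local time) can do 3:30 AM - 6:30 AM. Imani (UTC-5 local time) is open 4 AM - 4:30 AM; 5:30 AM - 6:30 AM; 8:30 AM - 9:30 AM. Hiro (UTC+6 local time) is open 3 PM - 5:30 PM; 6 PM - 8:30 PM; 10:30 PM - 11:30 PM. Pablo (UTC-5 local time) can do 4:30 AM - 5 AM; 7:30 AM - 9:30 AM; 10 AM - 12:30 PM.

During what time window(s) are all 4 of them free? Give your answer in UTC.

none

Ximena in UTC: 08:30-11:30 (add 5h to convert from UTC-5).
Imani in UTC: 09:00-09:30, 10:30-11:30, 13:30-14:30 (add 5h to convert from UTC-5).
Hiro in UTC: 09:00-11:30, 12:00-14:30, 16:30-17:30 (subtract 6h to convert from UTC+6).
Pablo in UTC: 09:30-10:00, 12:30-14:30, 15:00-17:30 (add 5h to convert from UTC-5).
Ximena ∩ Imani: 09:00-09:30, 10:30-11:30.
Ximena ∩ Imani ∩ Hiro: 09:00-09:30, 10:30-11:30.
Ximena ∩ Imani ∩ Hiro ∩ Pablo: ∅.
There is no time when everyone is free.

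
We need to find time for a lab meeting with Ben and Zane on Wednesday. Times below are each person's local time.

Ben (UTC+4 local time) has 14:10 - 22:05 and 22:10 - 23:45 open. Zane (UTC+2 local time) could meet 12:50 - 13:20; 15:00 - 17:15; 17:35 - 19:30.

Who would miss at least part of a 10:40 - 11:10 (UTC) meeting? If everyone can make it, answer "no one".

Zane

Ben in UTC: 10:10-18:05, 18:10-19:45 (subtract 4h to convert from UTC+4).
Zane in UTC: 10:50-11:20, 13:00-15:15, 15:35-17:30 (subtract 2h to convert from UTC+2).
Ben: free for 10:40-11:10. Zane: not fully free for 10:40-11:10.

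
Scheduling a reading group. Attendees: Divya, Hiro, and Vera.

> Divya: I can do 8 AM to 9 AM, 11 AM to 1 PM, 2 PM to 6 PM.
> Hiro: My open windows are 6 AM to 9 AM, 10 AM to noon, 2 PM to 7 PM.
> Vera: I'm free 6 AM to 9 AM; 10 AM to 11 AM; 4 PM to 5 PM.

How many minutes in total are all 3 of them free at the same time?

Divya ∩ Hiro: 08:00-09:00, 11:00-12:00, 14:00-18:00.
Divya ∩ Hiro ∩ Vera: 08:00-09:00, 16:00-17:00.
Summing the common windows: 60 + 60 = 120 minutes.

120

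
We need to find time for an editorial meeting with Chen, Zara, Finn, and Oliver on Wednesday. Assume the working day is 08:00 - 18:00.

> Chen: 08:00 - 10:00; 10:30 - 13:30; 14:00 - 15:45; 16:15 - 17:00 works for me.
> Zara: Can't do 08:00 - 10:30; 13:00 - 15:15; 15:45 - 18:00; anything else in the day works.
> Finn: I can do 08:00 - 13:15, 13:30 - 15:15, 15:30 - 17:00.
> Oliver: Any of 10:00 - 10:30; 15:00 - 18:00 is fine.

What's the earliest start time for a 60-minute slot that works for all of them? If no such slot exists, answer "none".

none

Chen free: 08:00-10:00, 10:30-13:30, 14:00-15:45, 16:15-17:00.
Zara free: 10:30-13:00, 15:15-15:45 (invert busy blocks within the working day).
Finn free: 08:00-13:15, 13:30-15:15, 15:30-17:00.
Oliver free: 10:00-10:30, 15:00-18:00.
Chen ∩ Zara: 10:30-13:00, 15:15-15:45.
Chen ∩ Zara ∩ Finn: 10:30-13:00, 15:30-15:45.
Chen ∩ Zara ∩ Finn ∩ Oliver: 15:30-15:45.
Those are the intersection windows.
No common window is at least 60 minutes long.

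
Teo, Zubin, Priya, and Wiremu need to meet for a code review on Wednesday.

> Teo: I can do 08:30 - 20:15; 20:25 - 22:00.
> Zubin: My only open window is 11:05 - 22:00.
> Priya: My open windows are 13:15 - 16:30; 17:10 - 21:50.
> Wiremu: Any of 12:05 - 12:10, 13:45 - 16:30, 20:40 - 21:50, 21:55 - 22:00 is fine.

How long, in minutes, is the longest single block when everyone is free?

165

Teo ∩ Zubin: 11:05-20:15, 20:25-22:00.
Teo ∩ Zubin ∩ Priya: 13:15-16:30, 17:10-20:15, 20:25-21:50.
Teo ∩ Zubin ∩ Priya ∩ Wiremu: 13:45-16:30, 20:40-21:50.
The longest is 13:45-16:30 at 165 minutes.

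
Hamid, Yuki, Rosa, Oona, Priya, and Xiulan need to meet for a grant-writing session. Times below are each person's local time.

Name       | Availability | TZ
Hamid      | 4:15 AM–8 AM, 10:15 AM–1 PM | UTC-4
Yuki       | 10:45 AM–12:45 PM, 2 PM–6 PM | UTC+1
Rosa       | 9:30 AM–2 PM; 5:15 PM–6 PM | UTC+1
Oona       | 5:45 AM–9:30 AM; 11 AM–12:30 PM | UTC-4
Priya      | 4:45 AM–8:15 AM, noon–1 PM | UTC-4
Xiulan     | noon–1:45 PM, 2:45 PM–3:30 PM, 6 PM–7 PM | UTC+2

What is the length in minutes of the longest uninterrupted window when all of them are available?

Hamid in UTC: 08:15-12:00, 14:15-17:00 (add 4h to convert from UTC-4).
Yuki in UTC: 09:45-11:45, 13:00-17:00 (subtract 1h to convert from UTC+1).
Rosa in UTC: 08:30-13:00, 16:15-17:00 (subtract 1h to convert from UTC+1).
Oona in UTC: 09:45-13:30, 15:00-16:30 (add 4h to convert from UTC-4).
Priya in UTC: 08:45-12:15, 16:00-17:00 (add 4h to convert from UTC-4).
Xiulan in UTC: 10:00-11:45, 12:45-13:30, 16:00-17:00 (subtract 2h to convert from UTC+2).
Hamid ∩ Yuki: 09:45-11:45, 14:15-17:00.
Hamid ∩ Yuki ∩ Rosa: 09:45-11:45, 16:15-17:00.
Hamid ∩ Yuki ∩ Rosa ∩ Oona: 09:45-11:45, 16:15-16:30.
Hamid ∩ Yuki ∩ Rosa ∩ Oona ∩ Priya: 09:45-11:45, 16:15-16:30.
Hamid ∩ Yuki ∩ Rosa ∩ Oona ∩ Priya ∩ Xiulan: 10:00-11:45, 16:15-16:30.
The longest is 10:00-11:45 at 105 minutes.

105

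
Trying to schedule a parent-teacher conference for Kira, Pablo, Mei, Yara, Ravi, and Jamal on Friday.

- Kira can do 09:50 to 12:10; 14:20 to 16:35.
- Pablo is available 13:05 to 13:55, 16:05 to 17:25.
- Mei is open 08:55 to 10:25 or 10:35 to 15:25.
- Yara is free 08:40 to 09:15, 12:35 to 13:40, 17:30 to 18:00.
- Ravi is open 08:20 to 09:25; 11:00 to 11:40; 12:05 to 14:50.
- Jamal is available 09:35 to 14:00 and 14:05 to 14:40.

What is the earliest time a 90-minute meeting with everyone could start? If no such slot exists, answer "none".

Kira ∩ Pablo: 16:05-16:35.
Kira ∩ Pablo ∩ Mei: ∅.
Kira ∩ Pablo ∩ Mei ∩ Yara: ∅.
Kira ∩ Pablo ∩ Mei ∩ Yara ∩ Ravi: ∅.
Kira ∩ Pablo ∩ Mei ∩ Yara ∩ Ravi ∩ Jamal: ∅.
There is no time when everyone is free.
No common window is at least 90 minutes long.

none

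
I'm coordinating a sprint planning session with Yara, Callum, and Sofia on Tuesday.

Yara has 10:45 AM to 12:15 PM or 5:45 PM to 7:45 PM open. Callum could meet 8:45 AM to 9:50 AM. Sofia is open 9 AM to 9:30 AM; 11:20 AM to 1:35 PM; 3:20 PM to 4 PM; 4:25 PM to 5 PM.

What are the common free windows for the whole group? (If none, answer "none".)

none

Yara ∩ Callum: ∅.
Yara ∩ Callum ∩ Sofia: ∅.
There is no time when everyone is free.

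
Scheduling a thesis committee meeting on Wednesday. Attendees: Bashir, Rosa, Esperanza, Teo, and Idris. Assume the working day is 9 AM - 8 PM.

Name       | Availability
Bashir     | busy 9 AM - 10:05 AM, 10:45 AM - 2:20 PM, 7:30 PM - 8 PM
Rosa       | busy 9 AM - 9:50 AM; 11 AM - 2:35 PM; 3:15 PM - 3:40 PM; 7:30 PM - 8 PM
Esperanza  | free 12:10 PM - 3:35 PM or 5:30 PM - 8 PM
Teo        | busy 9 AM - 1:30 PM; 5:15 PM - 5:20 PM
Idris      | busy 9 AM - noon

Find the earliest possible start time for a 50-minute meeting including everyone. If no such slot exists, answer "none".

Bashir free: 10:05-10:45, 14:20-19:30 (invert busy blocks within the working day).
Rosa free: 09:50-11:00, 14:35-15:15, 15:40-19:30 (invert busy blocks within the working day).
Esperanza free: 12:10-15:35, 17:30-20:00.
Teo free: 13:30-17:15, 17:20-20:00 (invert busy blocks within the working day).
Idris free: 12:00-20:00 (invert busy blocks within the working day).
Bashir ∩ Rosa: 10:05-10:45, 14:35-15:15, 15:40-19:30.
Bashir ∩ Rosa ∩ Esperanza: 14:35-15:15, 17:30-19:30.
Bashir ∩ Rosa ∩ Esperanza ∩ Teo: 14:35-15:15, 17:30-19:30.
Bashir ∩ Rosa ∩ Esperanza ∩ Teo ∩ Idris: 14:35-15:15, 17:30-19:30.
So the common availability across everyone is 14:35-15:15, 17:30-19:30.
The first common window of at least 50 minutes is 17:30-19:30, so the earliest start is 17:30.

17:30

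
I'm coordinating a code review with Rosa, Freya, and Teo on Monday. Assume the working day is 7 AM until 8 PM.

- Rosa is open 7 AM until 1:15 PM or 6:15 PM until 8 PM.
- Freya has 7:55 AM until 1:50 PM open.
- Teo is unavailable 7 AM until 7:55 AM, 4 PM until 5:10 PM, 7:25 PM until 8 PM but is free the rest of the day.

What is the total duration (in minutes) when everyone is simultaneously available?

Rosa free: 07:00-13:15, 18:15-20:00.
Freya free: 07:55-13:50.
Teo free: 07:55-16:00, 17:10-19:25 (invert busy blocks within the working day).
Rosa ∩ Freya: 07:55-13:15.
Rosa ∩ Freya ∩ Teo: 07:55-13:15.
That's a single block of 320 minutes.

320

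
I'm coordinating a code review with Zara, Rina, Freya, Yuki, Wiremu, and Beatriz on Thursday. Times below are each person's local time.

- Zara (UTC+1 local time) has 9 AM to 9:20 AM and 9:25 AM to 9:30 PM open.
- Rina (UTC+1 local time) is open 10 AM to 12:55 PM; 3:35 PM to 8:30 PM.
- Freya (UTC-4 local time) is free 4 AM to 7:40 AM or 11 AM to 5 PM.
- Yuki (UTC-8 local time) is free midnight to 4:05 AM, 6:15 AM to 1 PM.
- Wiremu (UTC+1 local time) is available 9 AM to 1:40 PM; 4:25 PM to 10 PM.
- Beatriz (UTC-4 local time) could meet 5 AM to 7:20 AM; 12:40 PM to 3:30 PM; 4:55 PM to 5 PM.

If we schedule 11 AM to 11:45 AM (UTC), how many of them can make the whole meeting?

4

Zara in UTC: 08:00-08:20, 08:25-20:30 (subtract 1h to convert from UTC+1).
Rina in UTC: 09:00-11:55, 14:35-19:30 (subtract 1h to convert from UTC+1).
Freya in UTC: 08:00-11:40, 15:00-21:00 (add 4h to convert from UTC-4).
Yuki in UTC: 08:00-12:05, 14:15-21:00 (add 8h to convert from UTC-8).
Wiremu in UTC: 08:00-12:40, 15:25-21:00 (subtract 1h to convert from UTC+1).
Beatriz in UTC: 09:00-11:20, 16:40-19:30, 20:55-21:00 (add 4h to convert from UTC-4).
Zara, Rina, Yuki, and Wiremu can make the full 11:00-11:45 slot — that's 4.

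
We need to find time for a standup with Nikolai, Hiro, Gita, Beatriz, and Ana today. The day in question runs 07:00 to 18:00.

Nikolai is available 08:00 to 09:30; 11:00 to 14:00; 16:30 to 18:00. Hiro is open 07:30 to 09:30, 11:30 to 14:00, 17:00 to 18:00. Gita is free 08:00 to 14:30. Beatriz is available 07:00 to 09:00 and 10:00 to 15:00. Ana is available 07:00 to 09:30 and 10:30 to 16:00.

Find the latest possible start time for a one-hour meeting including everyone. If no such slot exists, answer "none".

Nikolai ∩ Hiro: 08:00-09:30, 11:30-14:00, 17:00-18:00.
Nikolai ∩ Hiro ∩ Gita: 08:00-09:30, 11:30-14:00.
Nikolai ∩ Hiro ∩ Gita ∩ Beatriz: 08:00-09:00, 11:30-14:00.
Nikolai ∩ Hiro ∩ Gita ∩ Beatriz ∩ Ana: 08:00-09:00, 11:30-14:00.
Those are the intersection windows.
The last common window of at least 60 minutes is 11:30-14:00; a 60-minute meeting can start as late as 13:00 and still end by 14:00.

13:00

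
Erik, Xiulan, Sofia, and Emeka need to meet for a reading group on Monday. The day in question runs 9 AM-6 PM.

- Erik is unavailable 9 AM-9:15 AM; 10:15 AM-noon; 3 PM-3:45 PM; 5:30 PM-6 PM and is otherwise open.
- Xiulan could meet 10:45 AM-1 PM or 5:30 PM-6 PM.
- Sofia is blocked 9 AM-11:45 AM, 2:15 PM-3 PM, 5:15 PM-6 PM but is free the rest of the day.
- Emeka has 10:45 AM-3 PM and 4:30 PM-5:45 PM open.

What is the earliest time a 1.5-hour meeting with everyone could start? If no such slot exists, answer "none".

none

Erik free: 09:15-10:15, 12:00-15:00, 15:45-17:30 (invert busy blocks within the working day).
Xiulan free: 10:45-13:00, 17:30-18:00.
Sofia free: 11:45-14:15, 15:00-17:15 (invert busy blocks within the working day).
Emeka free: 10:45-15:00, 16:30-17:45.
Erik ∩ Xiulan: 12:00-13:00.
Erik ∩ Xiulan ∩ Sofia: 12:00-13:00.
Erik ∩ Xiulan ∩ Sofia ∩ Emeka: 12:00-13:00.
No common window is at least 90 minutes long.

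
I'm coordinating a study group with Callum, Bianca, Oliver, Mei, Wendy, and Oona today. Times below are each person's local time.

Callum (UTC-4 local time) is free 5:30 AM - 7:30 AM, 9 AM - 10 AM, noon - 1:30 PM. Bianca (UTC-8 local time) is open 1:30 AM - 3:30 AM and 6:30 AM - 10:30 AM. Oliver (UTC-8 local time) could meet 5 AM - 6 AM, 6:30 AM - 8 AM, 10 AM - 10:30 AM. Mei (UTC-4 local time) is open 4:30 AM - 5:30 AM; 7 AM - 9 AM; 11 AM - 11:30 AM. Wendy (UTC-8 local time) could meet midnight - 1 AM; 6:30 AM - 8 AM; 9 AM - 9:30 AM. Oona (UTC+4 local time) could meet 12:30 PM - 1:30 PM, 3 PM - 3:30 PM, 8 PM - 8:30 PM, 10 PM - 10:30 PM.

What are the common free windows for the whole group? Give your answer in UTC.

none

Callum in UTC: 09:30-11:30, 13:00-14:00, 16:00-17:30 (add 4h to convert from UTC-4).
Bianca in UTC: 09:30-11:30, 14:30-18:30 (add 8h to convert from UTC-8).
Oliver in UTC: 13:00-14:00, 14:30-16:00, 18:00-18:30 (add 8h to convert from UTC-8).
Mei in UTC: 08:30-09:30, 11:00-13:00, 15:00-15:30 (add 4h to convert from UTC-4).
Wendy in UTC: 08:00-09:00, 14:30-16:00, 17:00-17:30 (add 8h to convert from UTC-8).
Oona in UTC: 08:30-09:30, 11:00-11:30, 16:00-16:30, 18:00-18:30 (subtract 4h to convert from UTC+4).
Callum ∩ Bianca: 09:30-11:30, 16:00-17:30.
Callum ∩ Bianca ∩ Oliver: ∅.
Callum ∩ Bianca ∩ Oliver ∩ Mei: ∅.
Callum ∩ Bianca ∩ Oliver ∩ Mei ∩ Wendy: ∅.
Callum ∩ Bianca ∩ Oliver ∩ Mei ∩ Wendy ∩ Oona: ∅.
There is no time when everyone is free.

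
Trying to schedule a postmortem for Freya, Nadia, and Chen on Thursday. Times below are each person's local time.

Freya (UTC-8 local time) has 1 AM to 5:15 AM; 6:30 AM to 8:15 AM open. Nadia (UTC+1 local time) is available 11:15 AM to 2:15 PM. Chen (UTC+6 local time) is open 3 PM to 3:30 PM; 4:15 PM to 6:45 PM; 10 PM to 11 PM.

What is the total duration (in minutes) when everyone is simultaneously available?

Freya in UTC: 09:00-13:15, 14:30-16:15 (add 8h to convert from UTC-8).
Nadia in UTC: 10:15-13:15 (subtract 1h to convert from UTC+1).
Chen in UTC: 09:00-09:30, 10:15-12:45, 16:00-17:00 (subtract 6h to convert from UTC+6).
Freya ∩ Nadia: 10:15-13:15.
Freya ∩ Nadia ∩ Chen: 10:15-12:45.
So the common availability across everyone is 10:15-12:45.
That's a single block of 150 minutes.

150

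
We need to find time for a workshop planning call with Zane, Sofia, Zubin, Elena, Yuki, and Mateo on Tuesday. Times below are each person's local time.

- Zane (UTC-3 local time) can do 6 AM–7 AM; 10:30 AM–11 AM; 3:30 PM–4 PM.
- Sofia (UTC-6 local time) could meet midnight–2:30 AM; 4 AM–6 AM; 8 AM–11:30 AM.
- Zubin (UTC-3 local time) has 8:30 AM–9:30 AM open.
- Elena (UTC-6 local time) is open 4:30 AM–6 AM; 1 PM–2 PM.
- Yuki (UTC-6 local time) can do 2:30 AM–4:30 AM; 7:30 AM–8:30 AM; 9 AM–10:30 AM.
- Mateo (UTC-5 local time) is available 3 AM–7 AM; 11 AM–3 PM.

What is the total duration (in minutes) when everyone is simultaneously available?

Zane in UTC: 09:00-10:00, 13:30-14:00, 18:30-19:00 (add 3h to convert from UTC-3).
Sofia in UTC: 06:00-08:30, 10:00-12:00, 14:00-17:30 (add 6h to convert from UTC-6).
Zubin in UTC: 11:30-12:30 (add 3h to convert from UTC-3).
Elena in UTC: 10:30-12:00, 19:00-20:00 (add 6h to convert from UTC-6).
Yuki in UTC: 08:30-10:30, 13:30-14:30, 15:00-16:30 (add 6h to convert from UTC-6).
Mateo in UTC: 08:00-12:00, 16:00-20:00 (add 5h to convert from UTC-5).
Zane ∩ Sofia: ∅.
Zane ∩ Sofia ∩ Zubin: ∅.
Zane ∩ Sofia ∩ Zubin ∩ Elena: ∅.
Zane ∩ Sofia ∩ Zubin ∩ Elena ∩ Yuki: ∅.
Zane ∩ Sofia ∩ Zubin ∩ Elena ∩ Yuki ∩ Mateo: ∅.
There is no time when everyone is free.
There is no common window, so the total is 0 minutes.

0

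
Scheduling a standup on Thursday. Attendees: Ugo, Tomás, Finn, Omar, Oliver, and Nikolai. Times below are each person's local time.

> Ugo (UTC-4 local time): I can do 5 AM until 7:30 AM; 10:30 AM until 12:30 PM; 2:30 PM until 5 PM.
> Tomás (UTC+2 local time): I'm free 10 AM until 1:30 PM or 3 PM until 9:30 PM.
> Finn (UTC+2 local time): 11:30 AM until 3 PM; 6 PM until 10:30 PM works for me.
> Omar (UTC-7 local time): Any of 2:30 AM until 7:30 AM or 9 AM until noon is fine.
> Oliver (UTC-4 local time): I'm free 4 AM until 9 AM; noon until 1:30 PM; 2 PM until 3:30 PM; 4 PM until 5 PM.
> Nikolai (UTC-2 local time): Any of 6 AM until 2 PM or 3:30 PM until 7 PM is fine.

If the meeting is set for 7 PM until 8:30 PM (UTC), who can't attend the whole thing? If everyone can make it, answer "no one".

Ugo in UTC: 09:00-11:30, 14:30-16:30, 18:30-21:00 (add 4h to convert from UTC-4).
Tomás in UTC: 08:00-11:30, 13:00-19:30 (subtract 2h to convert from UTC+2).
Finn in UTC: 09:30-13:00, 16:00-20:30 (subtract 2h to convert from UTC+2).
Omar in UTC: 09:30-14:30, 16:00-19:00 (add 7h to convert from UTC-7).
Oliver in UTC: 08:00-13:00, 16:00-17:30, 18:00-19:30, 20:00-21:00 (add 4h to convert from UTC-4).
Nikolai in UTC: 08:00-16:00, 17:30-21:00 (add 2h to convert from UTC-2).
Ugo: free for 19:00-20:30. Tomás: not fully free for 19:00-20:30. Finn: free for 19:00-20:30. Omar: not fully free for 19:00-20:30. Oliver: not fully free for 19:00-20:30. Nikolai: free for 19:00-20:30.

Oliver, Omar, Tomás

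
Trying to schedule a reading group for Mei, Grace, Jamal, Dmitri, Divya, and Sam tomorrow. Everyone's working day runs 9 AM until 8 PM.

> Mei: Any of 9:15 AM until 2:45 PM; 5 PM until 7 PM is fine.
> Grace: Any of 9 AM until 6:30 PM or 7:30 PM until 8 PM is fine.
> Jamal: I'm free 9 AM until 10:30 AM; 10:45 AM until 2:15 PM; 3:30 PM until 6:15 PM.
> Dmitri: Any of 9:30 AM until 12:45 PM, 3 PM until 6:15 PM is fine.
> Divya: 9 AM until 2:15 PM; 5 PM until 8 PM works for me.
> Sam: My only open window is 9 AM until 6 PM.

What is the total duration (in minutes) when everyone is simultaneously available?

Mei ∩ Grace: 09:15-14:45, 17:00-18:30.
Mei ∩ Grace ∩ Jamal: 09:15-10:30, 10:45-14:15, 17:00-18:15.
Mei ∩ Grace ∩ Jamal ∩ Dmitri: 09:30-10:30, 10:45-12:45, 17:00-18:15.
Mei ∩ Grace ∩ Jamal ∩ Dmitri ∩ Divya: 09:30-10:30, 10:45-12:45, 17:00-18:15.
Mei ∩ Grace ∩ Jamal ∩ Dmitri ∩ Divya ∩ Sam: 09:30-10:30, 10:45-12:45, 17:00-18:00.
Summing the common windows: 60 + 120 + 60 = 240 minutes.

240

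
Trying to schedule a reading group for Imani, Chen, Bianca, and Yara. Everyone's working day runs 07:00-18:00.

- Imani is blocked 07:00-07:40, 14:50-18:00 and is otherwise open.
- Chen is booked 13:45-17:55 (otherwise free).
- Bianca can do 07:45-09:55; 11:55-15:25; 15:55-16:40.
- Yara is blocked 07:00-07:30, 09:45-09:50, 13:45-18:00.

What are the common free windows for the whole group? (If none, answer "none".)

07:45-09:45, 09:50-09:55, 11:55-13:45

Imani free: 07:40-14:50 (invert busy blocks within the working day).
Chen free: 07:00-13:45, 17:55-18:00 (invert busy blocks within the working day).
Bianca free: 07:45-09:55, 11:55-15:25, 15:55-16:40.
Yara free: 07:30-09:45, 09:50-13:45 (invert busy blocks within the working day).
Imani ∩ Chen: 07:40-13:45.
Imani ∩ Chen ∩ Bianca: 07:45-09:55, 11:55-13:45.
Imani ∩ Chen ∩ Bianca ∩ Yara: 07:45-09:45, 09:50-09:55, 11:55-13:45.
So the common availability across everyone is 07:45-09:45, 09:50-09:55, 11:55-13:45.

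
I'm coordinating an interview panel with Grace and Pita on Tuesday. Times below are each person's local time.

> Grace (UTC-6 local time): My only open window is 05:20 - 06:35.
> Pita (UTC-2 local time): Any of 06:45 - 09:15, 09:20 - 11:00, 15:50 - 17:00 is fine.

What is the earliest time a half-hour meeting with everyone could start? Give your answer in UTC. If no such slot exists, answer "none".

Grace in UTC: 11:20-12:35 (add 6h to convert from UTC-6).
Pita in UTC: 08:45-11:15, 11:20-13:00, 17:50-19:00 (add 2h to convert from UTC-2).
Grace ∩ Pita: 11:20-12:35.
So the common availability across everyone is 11:20-12:35.
The first common window of at least 30 minutes is 11:20-12:35, so the earliest start is 11:20.

11:20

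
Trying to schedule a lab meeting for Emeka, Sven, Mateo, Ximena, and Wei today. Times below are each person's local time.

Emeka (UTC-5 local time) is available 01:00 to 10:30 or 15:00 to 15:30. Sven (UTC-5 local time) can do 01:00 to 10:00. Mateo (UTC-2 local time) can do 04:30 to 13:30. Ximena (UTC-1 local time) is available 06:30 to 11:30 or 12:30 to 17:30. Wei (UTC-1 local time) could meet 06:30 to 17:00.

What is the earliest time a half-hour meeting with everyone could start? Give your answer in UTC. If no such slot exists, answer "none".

07:30

Emeka in UTC: 06:00-15:30, 20:00-20:30 (add 5h to convert from UTC-5).
Sven in UTC: 06:00-15:00 (add 5h to convert from UTC-5).
Mateo in UTC: 06:30-15:30 (add 2h to convert from UTC-2).
Ximena in UTC: 07:30-12:30, 13:30-18:30 (add 1h to convert from UTC-1).
Wei in UTC: 07:30-18:00 (add 1h to convert from UTC-1).
Emeka ∩ Sven: 06:00-15:00.
Emeka ∩ Sven ∩ Mateo: 06:30-15:00.
Emeka ∩ Sven ∩ Mateo ∩ Ximena: 07:30-12:30, 13:30-15:00.
Emeka ∩ Sven ∩ Mateo ∩ Ximena ∩ Wei: 07:30-12:30, 13:30-15:00.
Those are the intersection windows.
The first common window of at least 30 minutes is 07:30-12:30, so the earliest start is 07:30.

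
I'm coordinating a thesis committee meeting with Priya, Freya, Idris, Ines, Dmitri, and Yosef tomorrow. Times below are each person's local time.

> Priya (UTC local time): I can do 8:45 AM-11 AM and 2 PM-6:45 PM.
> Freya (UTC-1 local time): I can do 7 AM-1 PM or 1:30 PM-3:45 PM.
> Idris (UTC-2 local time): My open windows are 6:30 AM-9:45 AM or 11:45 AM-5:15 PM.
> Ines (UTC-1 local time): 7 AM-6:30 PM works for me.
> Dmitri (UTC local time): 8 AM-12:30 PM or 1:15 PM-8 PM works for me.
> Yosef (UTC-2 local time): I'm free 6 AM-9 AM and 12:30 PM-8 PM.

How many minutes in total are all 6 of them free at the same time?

270

Priya in UTC: 08:45-11:00, 14:00-18:45.
Freya in UTC: 08:00-14:00, 14:30-16:45 (add 1h to convert from UTC-1).
Idris in UTC: 08:30-11:45, 13:45-19:15 (add 2h to convert from UTC-2).
Ines in UTC: 08:00-19:30 (add 1h to convert from UTC-1).
Dmitri in UTC: 08:00-12:30, 13:15-20:00.
Yosef in UTC: 08:00-11:00, 14:30-22:00 (add 2h to convert from UTC-2).
Priya ∩ Freya: 08:45-11:00, 14:30-16:45.
Priya ∩ Freya ∩ Idris: 08:45-11:00, 14:30-16:45.
Priya ∩ Freya ∩ Idris ∩ Ines: 08:45-11:00, 14:30-16:45.
Priya ∩ Freya ∩ Idris ∩ Ines ∩ Dmitri: 08:45-11:00, 14:30-16:45.
Priya ∩ Freya ∩ Idris ∩ Ines ∩ Dmitri ∩ Yosef: 08:45-11:00, 14:30-16:45.
Summing the common windows: 135 + 135 = 270 minutes.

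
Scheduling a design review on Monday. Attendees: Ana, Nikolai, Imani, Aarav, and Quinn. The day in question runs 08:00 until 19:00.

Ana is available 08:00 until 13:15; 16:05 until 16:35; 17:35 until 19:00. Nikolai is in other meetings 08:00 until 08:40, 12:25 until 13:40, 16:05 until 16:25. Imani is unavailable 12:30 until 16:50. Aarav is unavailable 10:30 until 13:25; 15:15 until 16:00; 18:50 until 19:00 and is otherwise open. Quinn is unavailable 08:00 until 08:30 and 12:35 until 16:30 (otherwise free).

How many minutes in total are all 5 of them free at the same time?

Ana free: 08:00-13:15, 16:05-16:35, 17:35-19:00.
Nikolai free: 08:40-12:25, 13:40-16:05, 16:25-19:00 (invert busy blocks within the working day).
Imani free: 08:00-12:30, 16:50-19:00 (invert busy blocks within the working day).
Aarav free: 08:00-10:30, 13:25-15:15, 16:00-18:50 (invert busy blocks within the working day).
Quinn free: 08:30-12:35, 16:30-19:00 (invert busy blocks within the working day).
Ana ∩ Nikolai: 08:40-12:25, 16:25-16:35, 17:35-19:00.
Ana ∩ Nikolai ∩ Imani: 08:40-12:25, 17:35-19:00.
Ana ∩ Nikolai ∩ Imani ∩ Aarav: 08:40-10:30, 17:35-18:50.
Ana ∩ Nikolai ∩ Imani ∩ Aarav ∩ Quinn: 08:40-10:30, 17:35-18:50.
Those are the intersection windows.
Summing the common windows: 110 + 75 = 185 minutes.

185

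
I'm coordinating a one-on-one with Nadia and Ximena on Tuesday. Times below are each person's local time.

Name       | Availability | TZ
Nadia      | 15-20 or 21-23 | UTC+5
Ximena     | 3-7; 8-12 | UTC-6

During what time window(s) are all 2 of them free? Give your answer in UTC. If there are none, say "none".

10:00-13:00, 14:00-15:00, 16:00-18:00

Nadia in UTC: 10:00-15:00, 16:00-18:00 (subtract 5h to convert from UTC+5).
Ximena in UTC: 09:00-13:00, 14:00-18:00 (add 6h to convert from UTC-6).
Nadia ∩ Ximena: 10:00-13:00, 14:00-15:00, 16:00-18:00.
Those are the intersection windows.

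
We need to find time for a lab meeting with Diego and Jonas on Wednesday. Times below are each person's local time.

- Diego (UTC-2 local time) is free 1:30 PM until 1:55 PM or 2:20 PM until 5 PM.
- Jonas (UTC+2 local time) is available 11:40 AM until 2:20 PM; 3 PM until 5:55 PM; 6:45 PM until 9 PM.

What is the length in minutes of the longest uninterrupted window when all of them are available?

135

Diego in UTC: 15:30-15:55, 16:20-19:00 (add 2h to convert from UTC-2).
Jonas in UTC: 09:40-12:20, 13:00-15:55, 16:45-19:00 (subtract 2h to convert from UTC+2).
Diego ∩ Jonas: 15:30-15:55, 16:45-19:00.
The longest is 16:45-19:00 at 135 minutes.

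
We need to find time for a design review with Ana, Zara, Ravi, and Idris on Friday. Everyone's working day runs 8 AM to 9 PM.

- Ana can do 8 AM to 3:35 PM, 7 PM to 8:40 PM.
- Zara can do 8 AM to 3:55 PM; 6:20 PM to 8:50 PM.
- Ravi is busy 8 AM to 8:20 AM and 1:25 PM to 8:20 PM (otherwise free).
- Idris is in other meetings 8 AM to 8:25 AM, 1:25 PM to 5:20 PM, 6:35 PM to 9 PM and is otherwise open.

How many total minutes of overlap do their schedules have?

300

Ana free: 08:00-15:35, 19:00-20:40.
Zara free: 08:00-15:55, 18:20-20:50.
Ravi free: 08:20-13:25, 20:20-21:00 (invert busy blocks within the working day).
Idris free: 08:25-13:25, 17:20-18:35 (invert busy blocks within the working day).
Ana ∩ Zara: 08:00-15:35, 19:00-20:40.
Ana ∩ Zara ∩ Ravi: 08:20-13:25, 20:20-20:40.
Ana ∩ Zara ∩ Ravi ∩ Idris: 08:25-13:25.
That's a single block of 300 minutes.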